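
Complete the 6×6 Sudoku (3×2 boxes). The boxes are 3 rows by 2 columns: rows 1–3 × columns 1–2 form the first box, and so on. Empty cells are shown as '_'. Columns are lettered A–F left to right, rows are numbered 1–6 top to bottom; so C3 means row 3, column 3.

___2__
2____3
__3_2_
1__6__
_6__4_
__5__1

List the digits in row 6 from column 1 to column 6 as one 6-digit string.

B6 = 2: in row 6, 2 can only go here (every other open cell in that row sees a 2).
E6 = 6: in row 6, 6 can only go here (every other open cell in that row sees a 6).
C2 = 6: in row 2, 6 can only go here (every other open cell in that row sees a 6).
E4 = 3: in column 5, 3 can only go here (every other open cell in that column sees a 3).
B1 = 3: in column 2, 3 can only go here (every other open cell in that column sees a 3).
Singles propagation stalls; A6 is still open with candidates {3,4}.
  Try A6 = 3: this forces A5=5, F5=2, D6=4, B4=4; then row 2 has no cell left for 4 — contradiction.
So A6 = 4.
B4 = 5 (sole candidate).
F4 = 2 (sole candidate).
A5 = 3 (sole candidate).
D5 = 1 (sole candidate).
F5 = 5 (sole candidate).
D6 = 3: row 6 has {1,2,4,5,6}; col 4 has {1,2,6}; box has {1,5,6} → only 3 remains.

425361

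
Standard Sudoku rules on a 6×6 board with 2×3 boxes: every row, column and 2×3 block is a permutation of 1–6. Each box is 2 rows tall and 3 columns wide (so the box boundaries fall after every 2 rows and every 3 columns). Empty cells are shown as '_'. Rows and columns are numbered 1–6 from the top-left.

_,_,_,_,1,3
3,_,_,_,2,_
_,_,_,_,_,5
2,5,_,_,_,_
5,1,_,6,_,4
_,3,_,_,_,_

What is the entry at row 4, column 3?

4

row 2, column 6 = 6 (sole candidate).
row 4, column 6 = 1 (sole candidate).
row 5, column 3 = 2 (sole candidate).
row 5, column 5 = 3 (sole candidate).
row 6, column 5 = 5 (sole candidate).
row 6, column 6 = 2 (sole candidate).
row 2, column 2 = 4 (sole candidate).
row 2, column 4 = 5 (sole candidate).
row 3, column 2 = 6 (sole candidate).
row 3, column 5 = 4 (sole candidate).
row 4, column 4 = 3 (sole candidate).
row 4, column 5 = 6 (sole candidate).
row 6, column 4 = 1 (sole candidate).
row 1, column 1 = 6 (sole candidate).
row 1, column 2 = 2 (sole candidate).
row 1, column 3 = 5 (sole candidate).
row 1, column 4 = 4 (sole candidate).
row 2, column 3 = 1 (sole candidate).
row 3, column 1 = 1 (sole candidate).
row 3, column 3 = 3 (sole candidate).
row 3, column 4 = 2 (sole candidate).
row 4, column 3 = 4: row 4 has {1,2,3,5,6}; col 3 has {1,2,3,5}; box has {1,2,3,5,6} → only 4 remains.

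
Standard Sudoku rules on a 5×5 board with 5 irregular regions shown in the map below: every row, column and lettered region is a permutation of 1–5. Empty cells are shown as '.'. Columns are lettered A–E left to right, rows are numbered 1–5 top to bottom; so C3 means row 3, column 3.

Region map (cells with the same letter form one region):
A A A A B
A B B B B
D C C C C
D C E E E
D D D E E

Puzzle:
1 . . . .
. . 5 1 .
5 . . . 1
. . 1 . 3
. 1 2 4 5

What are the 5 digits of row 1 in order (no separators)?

14352

A4 = 4: row 4 has {1,3}; col 1 has {1,5}; region has {1,2,5} → only 4 remains.
D4 = 2: row 4 has {1,3,4}; col 4 has {1,4}; region has {1,3,4,5} → only 2 remains.
A5 = 3: row 5 has {1,2,4,5}; col 1 has {1,4,5}; region has {1,2,4,5} → only 3 remains.
A2 = 2: row 2 has {1,5}; col 1 has {1,3,4,5}; region has {1} → only 2 remains.
E2 = 4: row 2 has {1,2,5}; col 5 has {1,3,5}; region has {1,5} → only 4 remains.
D3 = 3: row 3 has {1,5}; col 4 has {1,2,4}; region has {1} → only 3 remains.
B4 = 5: row 4 has {1,2,3,4}; col 2 has {1}; region has {1,3} → only 5 remains.
D1 = 5: row 1 has {1}; col 4 has {1,2,3,4}; region has {1,2} → only 5 remains.
E1 = 2: row 1 has {1,5}; col 5 has {1,3,4,5}; region has {1,4,5} → only 2 remains.
B2 = 3: row 2 has {1,2,4,5}; col 2 has {1,5}; region has {1,2,4,5} → only 3 remains.
C3 = 4: row 3 has {1,3,5}; col 3 has {1,2,5}; region has {1,3,5} → only 4 remains.
B1 = 4: row 1 has {1,2,5}; col 2 has {1,3,5}; region has {1,2,5} → only 4 remains.
C1 = 3: row 1 has {1,2,4,5}; col 3 has {1,2,4,5}; region has {1,2,4,5} → only 3 remains.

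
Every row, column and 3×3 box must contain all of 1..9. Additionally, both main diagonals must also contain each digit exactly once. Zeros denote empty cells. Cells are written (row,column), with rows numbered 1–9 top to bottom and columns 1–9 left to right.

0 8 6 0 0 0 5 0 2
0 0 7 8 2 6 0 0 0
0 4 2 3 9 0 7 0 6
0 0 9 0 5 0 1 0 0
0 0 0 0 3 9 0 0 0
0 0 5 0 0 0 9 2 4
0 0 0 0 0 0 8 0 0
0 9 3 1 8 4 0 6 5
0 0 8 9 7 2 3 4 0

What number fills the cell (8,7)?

2

(2,7) = 4 (sole candidate).
(2,8) = 1 (sole candidate).
(3,8) = 8 (sole candidate).
(4,6) = 8 (sole candidate).
(5,7) = 6 (sole candidate).
(6,4) = 6 (sole candidate).
(6,5) = 1 (sole candidate).
(6,6) = 7 (sole candidate).
(7,3) = 4 (sole candidate).
(7,4) = 5 (sole candidate).
(7,5) = 6 (sole candidate).
(7,6) = 3 (sole candidate).
(8,7) = 2: row 8 has {1,3,4,5,6,8,9}; col 7 has {1,3,4,5,6,7,8,9}; box has {3,4,5,6,8} → only 2 remains.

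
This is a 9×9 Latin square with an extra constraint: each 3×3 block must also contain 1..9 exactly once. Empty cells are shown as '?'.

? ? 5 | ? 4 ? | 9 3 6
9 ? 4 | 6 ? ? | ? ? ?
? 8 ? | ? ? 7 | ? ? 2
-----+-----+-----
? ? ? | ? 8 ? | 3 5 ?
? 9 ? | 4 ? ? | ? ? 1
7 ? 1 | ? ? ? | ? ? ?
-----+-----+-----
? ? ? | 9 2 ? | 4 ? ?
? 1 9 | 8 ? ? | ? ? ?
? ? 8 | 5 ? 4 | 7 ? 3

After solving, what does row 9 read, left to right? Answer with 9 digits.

268514793

r8c9 = 5: row 8 has {1,8,9}; col 9 has {1,2,3,6}; box has {3,4,7} → only 5 remains.
r7c9 = 8: row 7 has {2,4,9}; col 9 has {1,2,3,5,6}; box has {3,4,5,7} → only 8 remains.
r2c9 = 7: row 2 has {4,6,9}; col 9 has {1,2,3,5,6,8}; box has {2,3,6,9} → only 7 remains.
r1c6 = 8: in row 1, 8 can only go here (every other open cell in that row sees an 8).
r1c2 = 7: in row 1, 7 can only go here (every other open cell in that row sees a 7).
r3c8 = 4: in row 3, 4 can only go here (every other open cell in that row sees a 4).
r3c5 = 9: in row 3, 9 can only go here (every other open cell in that row sees a 9).
r3c7 = 5: in row 3, 5 can only go here (every other open cell in that row sees a 5).
r4c4 = 7: in row 4, 7 can only go here (every other open cell in that row sees a 7).
r4c6 = 1: in row 4, 1 can only go here (every other open cell in that row sees a 1).
r4c9 = 9: in row 4, 9 can only go here (every other open cell in that row sees a 9).
r6c9 = 4: row 6 has {1,7}; col 9 has {1,2,3,5,6,7,8,9}; box has {1,3,5,9} → only 4 remains.
r5c8 = 7: in row 5, 7 can only go here (every other open cell in that row sees a 7).
r6c6 = 9: in row 6, 9 can only go here (every other open cell in that row sees a 9).
r7c8 = 1: in row 7, 1 can only go here (every other open cell in that row sees a 1).
r7c3 = 7: in row 7, 7 can only go here (every other open cell in that row sees a 7).
r2c8 = 8: row 2 has {4,6,7,9}; col 8 has {1,3,4,5,7}; box has {2,3,4,5,6,7,9} → only 8 remains.
r2c7 = 1: row 2 has {4,6,7,8,9}; col 7 has {3,4,5,7,9}; box has {2,3,4,5,6,7,8,9} → only 1 remains.
r6c7 = 8: in row 6, 8 can only go here (every other open cell in that row sees an 8).
r5c1 = 8: in row 5, 8 can only go here (every other open cell in that row sees an 8).
r8c1 = 4: in row 8, 4 can only go here (every other open cell in that row sees a 4).
r8c5 = 7: in row 8, 7 can only go here (every other open cell in that row sees a 7).
r4c2 = 4: in row 4, 4 can only go here (every other open cell in that row sees a 4).
r8c6 = 3: in row 8, 3 can only go here (every other open cell in that row sees a 3).
r7c6 = 6: row 7 has {1,2,4,7,8,9}; col 6 has {1,3,4,7,8,9}; box has {2,3,4,5,7,8,9} → only 6 remains.
r9c5 = 1: row 9 has {3,4,5,7,8}; col 5 has {2,4,7,8,9}; box has {2,3,4,5,6,7,8,9} → only 1 remains.
r9c8 = 9: in row 9, 9 can only go here (every other open cell in that row sees a 9).
r7c1 = 5: in column 1, 5 can only go here (every other open cell in that column sees a 5).
r7c2 = 3: row 7 has {1,2,4,5,6,7,8,9}; col 2 has {1,4,7,8,9}; box has {1,4,5,7,8,9} → only 3 remains.
r2c2 = 2: row 2 has {1,4,6,7,8,9}; col 2 has {1,3,4,7,8,9}; box has {4,5,7,8,9} → only 2 remains.
r2c6 = 5: row 2 has {1,2,4,6,7,8,9}; col 6 has {1,3,4,6,7,8,9}; box has {4,6,7,8,9} → only 5 remains.
r5c6 = 2: row 5 has {1,4,7,8,9}; col 6 has {1,3,4,5,6,7,8,9}; box has {1,4,7,8,9} → only 2 remains.
r5c7 = 6: row 5 has {1,2,4,7,8,9}; col 7 has {1,3,4,5,7,8,9}; box has {1,3,4,5,7,8,9} → only 6 remains.
r6c4 = 3: row 6 has {1,4,7,8,9}; col 4 has {4,5,6,7,8,9}; box has {1,2,4,7,8,9} → only 3 remains.
r6c8 = 2: row 6 has {1,3,4,7,8,9}; col 8 has {1,3,4,5,7,8,9}; box has {1,3,4,5,6,7,8,9} → only 2 remains.
r8c7 = 2: row 8 has {1,3,4,5,7,8,9}; col 7 has {1,3,4,5,6,7,8,9}; box has {1,3,4,5,7,8,9} → only 2 remains.
r8c8 = 6: row 8 has {1,2,3,4,5,7,8,9}; col 8 has {1,2,3,4,5,7,8,9}; box has {1,2,3,4,5,7,8,9} → only 6 remains.
r9c2 = 6: row 9 has {1,3,4,5,7,8,9}; col 2 has {1,2,3,4,7,8,9}; box has {1,3,4,5,7,8,9} → only 6 remains.
r1c1 = 1: row 1 has {3,4,5,6,7,8,9}; col 1 has {4,5,7,8,9}; box has {2,4,5,7,8,9} → only 1 remains.
r1c4 = 2: row 1 has {1,3,4,5,6,7,8,9}; col 4 has {3,4,5,6,7,8,9}; box has {4,5,6,7,8,9} → only 2 remains.
r2c5 = 3: row 2 has {1,2,4,5,6,7,8,9}; col 5 has {1,2,4,7,8,9}; box has {2,4,5,6,7,8,9} → only 3 remains.
r3c4 = 1: row 3 has {2,4,5,7,8,9}; col 4 has {2,3,4,5,6,7,8,9}; box has {2,3,4,5,6,7,8,9} → only 1 remains.
r5c3 = 3: row 5 has {1,2,4,6,7,8,9}; col 3 has {1,4,5,7,8,9}; box has {1,4,7,8,9} → only 3 remains.
r5c5 = 5: row 5 has {1,2,3,4,6,7,8,9}; col 5 has {1,2,3,4,7,8,9}; box has {1,2,3,4,7,8,9} → only 5 remains.
r6c2 = 5: row 6 has {1,2,3,4,7,8,9}; col 2 has {1,2,3,4,6,7,8,9}; box has {1,3,4,7,8,9} → only 5 remains.
r6c5 = 6: row 6 has {1,2,3,4,5,7,8,9}; col 5 has {1,2,3,4,5,7,8,9}; box has {1,2,3,4,5,7,8,9} → only 6 remains.
r9c1 = 2: row 9 has {1,3,4,5,6,7,8,9}; col 1 has {1,4,5,7,8,9}; box has {1,3,4,5,6,7,8,9} → only 2 remains.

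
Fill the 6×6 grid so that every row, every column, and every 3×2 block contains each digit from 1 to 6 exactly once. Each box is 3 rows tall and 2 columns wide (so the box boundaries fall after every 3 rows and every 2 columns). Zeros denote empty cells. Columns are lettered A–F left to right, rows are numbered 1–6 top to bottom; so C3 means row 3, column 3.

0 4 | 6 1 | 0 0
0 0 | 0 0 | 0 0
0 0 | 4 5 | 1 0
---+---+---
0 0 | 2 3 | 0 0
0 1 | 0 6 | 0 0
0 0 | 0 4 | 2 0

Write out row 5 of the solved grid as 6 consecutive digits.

C2 = 3: row 2 has {}; col 3 has {2,4,6}; box has {1,4,5,6} → only 3 remains.
D2 = 2: row 2 has {3}; col 4 has {1,3,4,5,6}; box has {1,3,4,5,6} → only 2 remains.
C5 = 5: row 5 has {1,6}; col 3 has {2,3,4,6}; box has {2,3,4,6} → only 5 remains.
C6 = 1: row 6 has {2,4}; col 3 has {2,3,4,5,6}; box has {2,3,4,5,6} → only 1 remains.
A2 = 1: in row 2, 1 can only go here (every other open cell in that row sees a 1).
F4 = 1: in row 4, 1 can only go here (every other open cell in that row sees a 1).
A5 = 2: in row 5, 2 can only go here (every other open cell in that row sees a 2).
F1 = 2: in row 1, 2 can only go here (every other open cell in that row sees a 2).
B3 = 2: in row 3, 2 can only go here (every other open cell in that row sees a 2).
A4 = 4: in column 1, 4 can only go here (every other open cell in that column sees a 4).
B6 = 3: in column 2, 3 can only go here (every other open cell in that column sees a 3).
Singles propagation stalls; E5 is still open with candidates {3,4}.
  Try E5 = 3: this forces E1=5, E4=6, F5=4, F6=5; then column 1 has no cell left for 5 — contradiction.
So E5 = 4.
F5 = 3: row 5 has {1,2,4,5,6}; col 6 has {1,2}; box has {1,2,4} → only 3 remains.

215643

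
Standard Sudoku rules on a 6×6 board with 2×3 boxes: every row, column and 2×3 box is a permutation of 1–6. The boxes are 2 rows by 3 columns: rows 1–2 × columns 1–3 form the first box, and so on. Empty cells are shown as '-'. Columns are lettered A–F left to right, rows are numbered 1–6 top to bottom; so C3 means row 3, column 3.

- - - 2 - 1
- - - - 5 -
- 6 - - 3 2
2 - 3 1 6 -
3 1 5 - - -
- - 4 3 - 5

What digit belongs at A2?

1

C1 = 6 (sole candidate).
E1 = 4 (sole candidate).
D2 = 6 (sole candidate).
F2 = 3 (sole candidate).
C3 = 1 (sole candidate).
F4 = 4 (sole candidate).
D5 = 4 (sole candidate).
E5 = 2 (sole candidate).
F5 = 6 (sole candidate).
A6 = 6 (sole candidate).
B6 = 2 (sole candidate).
E6 = 1 (sole candidate).
A1 = 5 (sole candidate).
B1 = 3 (sole candidate).
B2 = 4 (sole candidate).
C2 = 2 (sole candidate).
A3 = 4 (sole candidate).
D3 = 5 (sole candidate).
B4 = 5 (sole candidate).
A2 = 1: row 2 has {2,3,4,5,6}; col 1 has {2,3,4,5,6}; box has {2,3,4,5,6} → only 1 remains.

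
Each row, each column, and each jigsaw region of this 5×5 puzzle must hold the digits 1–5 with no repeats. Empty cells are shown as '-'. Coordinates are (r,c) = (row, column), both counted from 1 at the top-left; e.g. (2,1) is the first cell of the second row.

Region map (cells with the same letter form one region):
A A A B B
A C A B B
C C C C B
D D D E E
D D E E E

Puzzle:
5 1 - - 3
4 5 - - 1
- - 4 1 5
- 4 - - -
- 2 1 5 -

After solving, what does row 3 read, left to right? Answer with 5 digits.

23415

(1,3) = 2: row 1 has {1,3,5}; col 3 has {1,4}; region has {1,4,5} → only 2 remains.
(1,4) = 4: row 1 has {1,2,3,5}; col 4 has {1,5}; region has {1,3,5} → only 4 remains.
(2,3) = 3: row 2 has {1,4,5}; col 3 has {1,2,4}; region has {1,2,4,5} → only 3 remains.
(2,4) = 2: row 2 has {1,3,4,5}; col 4 has {1,4,5}; region has {1,3,4,5} → only 2 remains.
(3,2) = 3: row 3 has {1,4,5}; col 2 has {1,2,4,5}; region has {1,4,5} → only 3 remains.
(4,3) = 5: row 4 has {4}; col 3 has {1,2,3,4}; region has {2,4} → only 5 remains.
(4,4) = 3: row 4 has {4,5}; col 4 has {1,2,4,5}; region has {1,5} → only 3 remains.
(4,5) = 2: row 4 has {3,4,5}; col 5 has {1,3,5}; region has {1,3,5} → only 2 remains.
(5,1) = 3: row 5 has {1,2,5}; col 1 has {4,5}; region has {2,4,5} → only 3 remains.
(5,5) = 4: row 5 has {1,2,3,5}; col 5 has {1,2,3,5}; region has {1,2,3,5} → only 4 remains.
(3,1) = 2: row 3 has {1,3,4,5}; col 1 has {3,4,5}; region has {1,3,4,5} → only 2 remains.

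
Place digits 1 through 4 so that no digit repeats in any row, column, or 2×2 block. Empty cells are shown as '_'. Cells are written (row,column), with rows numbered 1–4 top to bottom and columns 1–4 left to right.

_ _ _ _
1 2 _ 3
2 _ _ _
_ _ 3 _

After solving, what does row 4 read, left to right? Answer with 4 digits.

(2,3) = 4 (sole candidate).
(3,3) = 1 (sole candidate).
(3,4) = 4 (sole candidate).
(4,1) = 4: row 4 has {3}; col 1 has {1,2}; box has {2} → only 4 remains.
(4,2) = 1: row 4 has {3,4}; col 2 has {2}; box has {2,4} → only 1 remains.
(4,4) = 2: row 4 has {1,3,4}; col 4 has {3,4}; box has {1,3,4} → only 2 remains.

4132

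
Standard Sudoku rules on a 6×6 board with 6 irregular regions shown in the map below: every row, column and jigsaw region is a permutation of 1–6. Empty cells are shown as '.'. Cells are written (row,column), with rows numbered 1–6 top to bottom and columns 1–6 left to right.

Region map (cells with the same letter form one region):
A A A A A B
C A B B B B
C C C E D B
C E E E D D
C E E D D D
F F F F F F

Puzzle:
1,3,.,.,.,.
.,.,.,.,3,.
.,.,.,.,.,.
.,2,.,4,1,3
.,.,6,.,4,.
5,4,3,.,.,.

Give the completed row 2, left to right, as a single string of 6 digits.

(4,1) = 6: row 4 has {1,2,3,4}; col 1 has {1,5}; region has {} → only 6 remains.
(4,3) = 5: row 4 has {1,2,3,4,6}; col 3 has {3,6}; region has {2,4,6} → only 5 remains.
(5,2) = 1: row 5 has {4,6}; col 2 has {2,3,4}; region has {2,4,5,6} → only 1 remains.
(3,2) = 5: row 3 has {}; col 2 has {1,2,3,4}; region has {6} → only 5 remains.
(3,4) = 3: row 3 has {5}; col 4 has {4}; region has {1,2,4,5,6} → only 3 remains.
(2,2) = 6: row 2 has {3}; col 2 has {1,2,3,4,5}; region has {1,3} → only 6 remains.
(1,6) = 6: in row 1, 6 can only go here (every other open cell in that row sees a 6).
(1,3) = 4: in row 1, 4 can only go here (every other open cell in that row sees a 4).
(3,5) = 6: in row 3, 6 can only go here (every other open cell in that row sees a 6).
(6,5) = 2: row 6 has {3,4,5}; col 5 has {1,3,4,6}; region has {3,4,5} → only 2 remains.
(6,6) = 1: row 6 has {2,3,4,5}; col 6 has {3,6}; region has {2,3,4,5} → only 1 remains.
(1,5) = 5: row 1 has {1,3,4,6}; col 5 has {1,2,3,4,6}; region has {1,3,4,6} → only 5 remains.
(6,4) = 6: row 6 has {1,2,3,4,5}; col 4 has {3,4}; region has {1,2,3,4,5} → only 6 remains.
(1,4) = 2: row 1 has {1,3,4,5,6}; col 4 has {3,4,6}; region has {1,3,4,5,6} → only 2 remains.
(5,4) = 5: row 5 has {1,4,6}; col 4 has {2,3,4,6}; region has {1,3,4,6} → only 5 remains.
(5,6) = 2: row 5 has {1,4,5,6}; col 6 has {1,3,6}; region has {1,3,4,5,6} → only 2 remains.
(2,4) = 1: row 2 has {3,6}; col 4 has {2,3,4,5,6}; region has {3,6} → only 1 remains.
(3,6) = 4: row 3 has {3,5,6}; col 6 has {1,2,3,6}; region has {1,3,6} → only 4 remains.
(5,1) = 3: row 5 has {1,2,4,5,6}; col 1 has {1,5,6}; region has {5,6} → only 3 remains.
(2,3) = 2: row 2 has {1,3,6}; col 3 has {3,4,5,6}; region has {1,3,4,6} → only 2 remains.
(2,6) = 5: row 2 has {1,2,3,6}; col 6 has {1,2,3,4,6}; region has {1,2,3,4,6} → only 5 remains.
(3,1) = 2: row 3 has {3,4,5,6}; col 1 has {1,3,5,6}; region has {3,5,6} → only 2 remains.
(3,3) = 1: row 3 has {2,3,4,5,6}; col 3 has {2,3,4,5,6}; region has {2,3,5,6} → only 1 remains.
(2,1) = 4: row 2 has {1,2,3,5,6}; col 1 has {1,2,3,5,6}; region has {1,2,3,5,6} → only 4 remains.

462135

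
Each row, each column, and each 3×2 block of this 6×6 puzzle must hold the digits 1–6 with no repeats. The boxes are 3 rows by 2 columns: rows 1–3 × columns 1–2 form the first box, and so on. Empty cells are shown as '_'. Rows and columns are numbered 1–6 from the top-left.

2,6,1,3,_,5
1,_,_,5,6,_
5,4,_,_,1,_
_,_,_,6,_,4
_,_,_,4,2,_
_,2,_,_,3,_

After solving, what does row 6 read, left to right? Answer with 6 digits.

r1c5 = 4 (sole candidate).
r2c2 = 3 (sole candidate).
r2c6 = 2 (sole candidate).
r3c4 = 2 (sole candidate).
r3c6 = 3 (sole candidate).
r4c1 = 3 (sole candidate).
r4c5 = 5 (sole candidate).
r5c1 = 6 (sole candidate).
r5c6 = 1 (sole candidate).
r6c1 = 4: row 6 has {2,3}; col 1 has {1,2,3,5,6}; box has {2,3,6} → only 4 remains.
r6c3 = 5: row 6 has {2,3,4}; col 3 has {1}; box has {4,6} → only 5 remains.
r6c4 = 1: row 6 has {2,3,4,5}; col 4 has {2,3,4,5,6}; box has {4,5,6} → only 1 remains.
r6c6 = 6: row 6 has {1,2,3,4,5}; col 6 has {1,2,3,4,5}; box has {1,2,3,4,5} → only 6 remains.

425136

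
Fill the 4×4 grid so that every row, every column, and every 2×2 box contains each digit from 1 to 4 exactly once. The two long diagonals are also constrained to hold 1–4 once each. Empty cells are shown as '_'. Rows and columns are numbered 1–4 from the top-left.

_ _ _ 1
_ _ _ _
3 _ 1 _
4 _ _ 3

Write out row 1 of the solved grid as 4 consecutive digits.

2341

r1c1 = 2: row 1 has {1}; col 1 has {3,4}; box has {}; main diagonal has {1,3} → only 2 remains.
r2c1 = 1 (sole candidate).
r2c2 = 4 (sole candidate).
r2c4 = 2 (sole candidate).
r3c2 = 2 (sole candidate).
r3c4 = 4 (sole candidate).
r4c2 = 1 (sole candidate).
r4c3 = 2 (sole candidate).
r1c2 = 3: row 1 has {1,2}; col 2 has {1,2,4}; box has {1,2,4} → only 3 remains.
r1c3 = 4: row 1 has {1,2,3}; col 3 has {1,2}; box has {1,2} → only 4 remains.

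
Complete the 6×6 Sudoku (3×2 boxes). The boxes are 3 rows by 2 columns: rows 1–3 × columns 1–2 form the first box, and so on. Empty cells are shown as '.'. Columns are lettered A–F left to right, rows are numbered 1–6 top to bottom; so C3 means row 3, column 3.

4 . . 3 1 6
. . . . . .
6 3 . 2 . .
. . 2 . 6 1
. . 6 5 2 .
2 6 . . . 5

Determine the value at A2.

C1 = 5 (sole candidate).
F3 = 4 (sole candidate).
D4 = 4 (sole candidate).
F5 = 3 (sole candidate).
D6 = 1 (sole candidate).
E6 = 4 (sole candidate).
B1 = 2 (sole candidate).
D2 = 6 (sole candidate).
F2 = 2 (sole candidate).
C3 = 1 (sole candidate).
E3 = 5 (sole candidate).
B4 = 5 (sole candidate).
A5 = 1 (sole candidate).
B5 = 4 (sole candidate).
C6 = 3 (sole candidate).
A2 = 5: row 2 has {2,6}; col 1 has {1,2,4,6}; box has {2,3,4,6} → only 5 remains.

5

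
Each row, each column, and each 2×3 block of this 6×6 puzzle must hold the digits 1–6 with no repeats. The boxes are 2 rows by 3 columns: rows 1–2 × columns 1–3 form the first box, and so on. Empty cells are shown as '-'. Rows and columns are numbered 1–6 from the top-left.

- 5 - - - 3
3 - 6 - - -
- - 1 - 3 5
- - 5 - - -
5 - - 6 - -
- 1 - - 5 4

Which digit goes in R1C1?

1

R1C5 = 6 (hidden single in row 1).
R2C4 = 5 (hidden single in row 2).
R4C2 = 3 (hidden single in row 4).
R5C3 = 3 (hidden single in row 5).
R6C3 = 2 (sole candidate).
R6C4 = 3 (sole candidate).
R1C3 = 4 (sole candidate).
R2C2 = 2 (sole candidate).
R2C6 = 1 (sole candidate).
R5C2 = 4 (sole candidate).
R5C6 = 2 (sole candidate).
R6C1 = 6 (sole candidate).
R1C1 = 1: row 1 has {3,4,5,6}; col 1 has {3,5,6}; box has {2,3,4,5,6} → only 1 remains.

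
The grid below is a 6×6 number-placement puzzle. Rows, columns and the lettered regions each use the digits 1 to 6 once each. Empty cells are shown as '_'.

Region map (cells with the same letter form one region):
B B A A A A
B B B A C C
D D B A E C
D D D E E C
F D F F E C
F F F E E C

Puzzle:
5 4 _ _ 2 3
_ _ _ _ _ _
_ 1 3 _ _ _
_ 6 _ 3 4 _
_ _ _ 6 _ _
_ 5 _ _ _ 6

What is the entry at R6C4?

R1C4 = 1: row 1 has {2,3,4,5}; col 4 has {3,6}; region has {2,3} → only 1 remains.
R2C2 = 2: row 2 has {}; col 2 has {1,4,5,6}; region has {3,4,5} → only 2 remains.
R4C1 = 2: row 4 has {3,4,6}; col 1 has {5}; region has {1,6} → only 2 remains.
R4C3 = 5: row 4 has {2,3,4,6}; col 3 has {3}; region has {1,2,6} → only 5 remains.
R4C6 = 1: row 4 has {2,3,4,5,6}; col 6 has {3,6}; region has {6} → only 1 remains.
R5C2 = 3: row 5 has {6}; col 2 has {1,2,4,5,6}; region has {1,2,5,6} → only 3 remains.
R6C4 = 2: row 6 has {5,6}; col 4 has {1,3,6}; region has {3,4} → only 2 remains.

2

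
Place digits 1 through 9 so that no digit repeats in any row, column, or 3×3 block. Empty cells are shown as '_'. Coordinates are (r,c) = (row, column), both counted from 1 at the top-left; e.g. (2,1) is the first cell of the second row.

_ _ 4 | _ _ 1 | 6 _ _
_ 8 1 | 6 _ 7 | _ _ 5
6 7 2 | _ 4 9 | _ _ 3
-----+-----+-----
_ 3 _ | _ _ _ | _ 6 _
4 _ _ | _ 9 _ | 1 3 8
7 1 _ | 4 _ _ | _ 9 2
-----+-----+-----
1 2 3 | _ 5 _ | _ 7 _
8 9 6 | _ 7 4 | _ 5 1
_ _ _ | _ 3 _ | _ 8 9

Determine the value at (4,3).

9

(1,2) = 5 (sole candidate).
(1,8) = 2 (sole candidate).
(1,9) = 7 (sole candidate).
(2,5) = 2 (sole candidate).
(2,8) = 4 (sole candidate).
(3,7) = 8 (sole candidate).
(3,8) = 1 (sole candidate).
(4,9) = 4 (sole candidate).
(5,2) = 6 (sole candidate).
(5,3) = 5 (sole candidate).
(5,6) = 2 (sole candidate).
(6,3) = 8 (sole candidate).
(6,5) = 6 (sole candidate).
(6,7) = 5 (sole candidate).
(7,7) = 4 (sole candidate).
(7,9) = 6 (sole candidate).
(8,4) = 2 (sole candidate).
(8,7) = 3 (sole candidate).
(9,1) = 5 (sole candidate).
(9,2) = 4 (sole candidate).
(9,3) = 7 (sole candidate).
(9,4) = 1 (sole candidate).
(9,6) = 6 (sole candidate).
(9,7) = 2 (sole candidate).
(1,5) = 8 (sole candidate).
(2,7) = 9 (sole candidate).
(3,4) = 5 (sole candidate).
(4,3) = 9: row 4 has {3,4,6}; col 3 has {1,2,3,4,5,6,7,8}; box has {1,3,4,5,6,7,8} → only 9 remains.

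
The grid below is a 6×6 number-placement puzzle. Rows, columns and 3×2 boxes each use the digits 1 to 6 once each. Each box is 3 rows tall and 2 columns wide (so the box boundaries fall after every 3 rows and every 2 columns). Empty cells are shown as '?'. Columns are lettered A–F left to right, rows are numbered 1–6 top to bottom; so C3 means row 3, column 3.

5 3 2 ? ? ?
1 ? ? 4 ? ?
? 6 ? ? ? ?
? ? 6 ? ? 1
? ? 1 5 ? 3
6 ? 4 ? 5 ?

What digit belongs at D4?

2

B2 = 2: row 2 has {1,4}; col 2 has {3,6}; box has {1,3,5,6} → only 2 remains.
A3 = 4: row 3 has {6}; col 1 has {1,5,6}; box has {1,2,3,5,6} → only 4 remains.
A5 = 2: row 5 has {1,3,5}; col 1 has {1,4,5,6}; box has {6} → only 2 remains.
B5 = 4: row 5 has {1,2,3,5}; col 2 has {2,3,6}; box has {2,6} → only 4 remains.
E5 = 6: row 5 has {1,2,3,4,5}; col 5 has {5}; box has {1,3,5} → only 6 remains.
B6 = 1: row 6 has {4,5,6}; col 2 has {2,3,4,6}; box has {2,4,6} → only 1 remains.
F6 = 2: row 6 has {1,4,5,6}; col 6 has {1,3}; box has {1,3,5,6} → only 2 remains.
E2 = 3: row 2 has {1,2,4}; col 5 has {5,6}; box has {} → only 3 remains.
F3 = 5: row 3 has {4,6}; col 6 has {1,2,3}; box has {3} → only 5 remains.
A4 = 3: row 4 has {1,6}; col 1 has {1,2,4,5,6}; box has {1,2,4,6} → only 3 remains.
B4 = 5: row 4 has {1,3,6}; col 2 has {1,2,3,4,6}; box has {1,2,3,4,6} → only 5 remains.
D4 = 2: row 4 has {1,3,5,6}; col 4 has {4,5}; box has {1,4,5,6} → only 2 remains.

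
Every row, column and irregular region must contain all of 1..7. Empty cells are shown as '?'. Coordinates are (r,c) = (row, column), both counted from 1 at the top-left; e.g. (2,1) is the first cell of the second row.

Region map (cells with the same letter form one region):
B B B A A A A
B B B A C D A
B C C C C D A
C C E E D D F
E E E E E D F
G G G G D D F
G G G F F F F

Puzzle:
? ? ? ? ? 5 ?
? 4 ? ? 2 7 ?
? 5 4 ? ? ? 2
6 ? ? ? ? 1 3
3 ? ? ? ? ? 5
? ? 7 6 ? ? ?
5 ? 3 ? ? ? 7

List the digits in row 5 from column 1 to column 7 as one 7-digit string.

(2,1) = 1: row 2 has {2,4,7}; col 1 has {3,5,6}; region has {4} → only 1 remains.
(2,4) = 3: row 2 has {1,2,4,7}; col 4 has {6}; region has {2,5} → only 3 remains.
(2,7) = 6: row 2 has {1,2,3,4,7}; col 7 has {2,3,5,7}; region has {2,3,5} → only 6 remains.
(3,1) = 7: row 3 has {2,4,5}; col 1 has {1,3,5,6}; region has {1,4} → only 7 remains.
(3,4) = 1: row 3 has {2,4,5,7}; col 4 has {3,6}; region has {2,4,5,6} → only 1 remains.
(3,5) = 3: row 3 has {1,2,4,5,7}; col 5 has {2}; region has {1,2,4,5,6} → only 3 remains.
(3,6) = 6: row 3 has {1,2,3,4,5,7}; col 6 has {1,5,7}; region has {1,7} → only 6 remains.
(4,2) = 7: row 4 has {1,3,6}; col 2 has {4,5}; region has {1,2,3,4,5,6} → only 7 remains.
(1,1) = 2: row 1 has {5}; col 1 has {1,3,5,6,7}; region has {1,4,7} → only 2 remains.
(1,3) = 6: row 1 has {2,5}; col 3 has {3,4,7}; region has {1,2,4,7} → only 6 remains.
(2,3) = 5: row 2 has {1,2,3,4,6,7}; col 3 has {3,4,6,7}; region has {1,2,4,6,7} → only 5 remains.
(4,3) = 2: row 4 has {1,3,6,7}; col 3 has {3,4,5,6,7}; region has {3} → only 2 remains.
(5,3) = 1: row 5 has {3,5}; col 3 has {2,3,4,5,6,7}; region has {2,3} → only 1 remains.
(6,1) = 4: row 6 has {6,7}; col 1 has {1,2,3,5,6,7}; region has {3,5,6,7} → only 4 remains.
(6,5) = 5: row 6 has {4,6,7}; col 5 has {2,3}; region has {1,6,7} → only 5 remains.
(6,7) = 1: row 6 has {4,5,6,7}; col 7 has {2,3,5,6,7}; region has {3,5,7} → only 1 remains.
(1,2) = 3: row 1 has {2,5,6}; col 2 has {4,5,7}; region has {1,2,4,5,6,7} → only 3 remains.
(1,7) = 4: row 1 has {2,3,5,6}; col 7 has {1,2,3,5,6,7}; region has {2,3,5,6} → only 4 remains.
(4,5) = 4: row 4 has {1,2,3,6,7}; col 5 has {2,3,5}; region has {1,5,6,7} → only 4 remains.
(5,2) = 6: row 5 has {1,3,5}; col 2 has {3,4,5,7}; region has {1,2,3} → only 6 remains.
(5,5) = 7: row 5 has {1,3,5,6}; col 5 has {2,3,4,5}; region has {1,2,3,6} → only 7 remains.
(5,6) = 2: row 5 has {1,3,5,6,7}; col 6 has {1,5,6,7}; region has {1,4,5,6,7} → only 2 remains.
(6,2) = 2: row 6 has {1,4,5,6,7}; col 2 has {3,4,5,6,7}; region has {3,4,5,6,7} → only 2 remains.
(6,6) = 3: row 6 has {1,2,4,5,6,7}; col 6 has {1,2,5,6,7}; region has {1,2,4,5,6,7} → only 3 remains.
(7,2) = 1: row 7 has {3,5,7}; col 2 has {2,3,4,5,6,7}; region has {2,3,4,5,6,7} → only 1 remains.
(7,5) = 6: row 7 has {1,3,5,7}; col 5 has {2,3,4,5,7}; region has {1,3,5,7} → only 6 remains.
(7,6) = 4: row 7 has {1,3,5,6,7}; col 6 has {1,2,3,5,6,7}; region has {1,3,5,6,7} → only 4 remains.
(1,4) = 7: row 1 has {2,3,4,5,6}; col 4 has {1,3,6}; region has {2,3,4,5,6} → only 7 remains.
(1,5) = 1: row 1 has {2,3,4,5,6,7}; col 5 has {2,3,4,5,6,7}; region has {2,3,4,5,6,7} → only 1 remains.
(4,4) = 5: row 4 has {1,2,3,4,6,7}; col 4 has {1,3,6,7}; region has {1,2,3,6,7} → only 5 remains.
(5,4) = 4: row 5 has {1,2,3,5,6,7}; col 4 has {1,3,5,6,7}; region has {1,2,3,5,6,7} → only 4 remains.

3614725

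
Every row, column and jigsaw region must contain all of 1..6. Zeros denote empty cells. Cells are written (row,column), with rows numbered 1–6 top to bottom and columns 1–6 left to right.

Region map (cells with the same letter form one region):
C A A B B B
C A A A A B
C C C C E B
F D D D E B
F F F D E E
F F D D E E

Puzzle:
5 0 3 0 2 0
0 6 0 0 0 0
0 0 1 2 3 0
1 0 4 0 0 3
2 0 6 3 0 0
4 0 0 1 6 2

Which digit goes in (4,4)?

6

(2,1) = 3 (sole candidate).
(3,1) = 6 (sole candidate).
(3,2) = 4 (sole candidate).
(3,6) = 5 (sole candidate).
(4,5) = 5 (sole candidate).
(5,2) = 5 (sole candidate).
(6,2) = 3 (sole candidate).
(6,3) = 5 (sole candidate).
(1,2) = 1 (sole candidate).
(2,3) = 2 (sole candidate).
(2,5) = 4 (sole candidate).
(2,6) = 1 (sole candidate).
(4,2) = 2 (sole candidate).
(4,4) = 6: row 4 has {1,2,3,4,5}; col 4 has {1,2,3}; region has {1,2,3,4,5} → only 6 remains.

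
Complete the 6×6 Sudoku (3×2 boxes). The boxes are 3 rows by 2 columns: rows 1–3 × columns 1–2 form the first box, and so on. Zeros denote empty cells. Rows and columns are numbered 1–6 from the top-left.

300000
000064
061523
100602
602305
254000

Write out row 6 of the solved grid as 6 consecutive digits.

254136

row 1, column 3 = 6: row 1 has {3}; col 3 has {1,2,4}; box has {1,5} → only 6 remains.
row 1, column 6 = 1: row 1 has {3,6}; col 6 has {2,3,4,5}; box has {2,3,4,6} → only 1 remains.
row 2, column 1 = 5: row 2 has {4,6}; col 1 has {1,2,3,6}; box has {3,6} → only 5 remains.
row 2, column 3 = 3: row 2 has {4,5,6}; col 3 has {1,2,4,6}; box has {1,5,6} → only 3 remains.
row 2, column 4 = 2: row 2 has {3,4,5,6}; col 4 has {3,5,6}; box has {1,3,5,6} → only 2 remains.
row 3, column 1 = 4: row 3 has {1,2,3,5,6}; col 1 has {1,2,3,5,6}; box has {3,5,6} → only 4 remains.
row 4, column 3 = 5: row 4 has {1,2,6}; col 3 has {1,2,3,4,6}; box has {2,3,4,6} → only 5 remains.
row 5, column 2 = 4: row 5 has {2,3,5,6}; col 2 has {5,6}; box has {1,2,5,6} → only 4 remains.
row 5, column 5 = 1: row 5 has {2,3,4,5,6}; col 5 has {2,6}; box has {2,5} → only 1 remains.
row 6, column 4 = 1: row 6 has {2,4,5}; col 4 has {2,3,5,6}; box has {2,3,4,5,6} → only 1 remains.
row 6, column 5 = 3: row 6 has {1,2,4,5}; col 5 has {1,2,6}; box has {1,2,5} → only 3 remains.
row 6, column 6 = 6: row 6 has {1,2,3,4,5}; col 6 has {1,2,3,4,5}; box has {1,2,3,5} → only 6 remains.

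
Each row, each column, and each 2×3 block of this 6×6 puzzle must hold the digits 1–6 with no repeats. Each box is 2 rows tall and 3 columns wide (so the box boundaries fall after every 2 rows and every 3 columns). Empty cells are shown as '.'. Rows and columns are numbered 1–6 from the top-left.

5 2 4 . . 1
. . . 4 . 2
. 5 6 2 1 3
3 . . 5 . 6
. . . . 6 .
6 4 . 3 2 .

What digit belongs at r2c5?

r1c4 = 6 (sole candidate).
r1c5 = 3 (sole candidate).
r2c1 = 1 (sole candidate).
r2c3 = 3 (sole candidate).
r2c5 = 5: row 2 has {1,2,3,4}; col 5 has {1,2,3,6}; box has {1,2,3,4,6} → only 5 remains.

5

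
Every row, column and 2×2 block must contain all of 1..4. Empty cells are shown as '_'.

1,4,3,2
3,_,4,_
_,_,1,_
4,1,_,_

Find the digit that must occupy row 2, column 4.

row 2, column 2 = 2 (sole candidate).
row 2, column 4 = 1: row 2 has {2,3,4}; col 4 has {2}; box has {2,3,4} → only 1 remains.

1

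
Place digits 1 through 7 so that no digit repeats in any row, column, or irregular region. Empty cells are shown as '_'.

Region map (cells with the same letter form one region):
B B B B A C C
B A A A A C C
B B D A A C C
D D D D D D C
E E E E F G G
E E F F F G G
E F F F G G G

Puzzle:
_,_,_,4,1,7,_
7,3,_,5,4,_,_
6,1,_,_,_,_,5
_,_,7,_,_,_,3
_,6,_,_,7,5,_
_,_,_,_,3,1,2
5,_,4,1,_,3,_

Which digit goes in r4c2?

r1c7 = 6: row 1 has {1,4,7}; col 7 has {2,3,5}; region has {3,5,7} → only 6 remains.
r2c6 = 2: row 2 has {3,4,5,7}; col 6 has {1,3,5,7}; region has {3,5,6,7} → only 2 remains.
r2c7 = 1: row 2 has {2,3,4,5,7}; col 7 has {2,3,5,6}; region has {2,3,5,6,7} → only 1 remains.
r3c5 = 2: row 3 has {1,5,6}; col 5 has {1,3,4,7}; region has {1,3,4,5} → only 2 remains.
r3c6 = 4: row 3 has {1,2,5,6}; col 6 has {1,2,3,5,7}; region has {1,2,3,5,6,7} → only 4 remains.
r4c6 = 6: row 4 has {3,7}; col 6 has {1,2,3,4,5,7}; region has {7} → only 6 remains.
r5c7 = 4: row 5 has {5,6,7}; col 7 has {1,2,3,5,6}; region has {1,2,3,5} → only 4 remains.
r6c1 = 4: row 6 has {1,2,3}; col 1 has {5,6,7}; region has {5,6} → only 4 remains.
r6c2 = 7: row 6 has {1,2,3,4}; col 2 has {1,3,6}; region has {4,5,6} → only 7 remains.
r6c4 = 6: row 6 has {1,2,3,4,7}; col 4 has {1,4,5}; region has {1,3,4,7} → only 6 remains.
r7c2 = 2: row 7 has {1,3,4,5}; col 2 has {1,3,6,7}; region has {1,3,4,6,7} → only 2 remains.
r7c5 = 6: row 7 has {1,2,3,4,5}; col 5 has {1,2,3,4,7}; region has {1,2,3,4,5} → only 6 remains.
r7c7 = 7: row 7 has {1,2,3,4,5,6}; col 7 has {1,2,3,4,5,6}; region has {1,2,3,4,5,6} → only 7 remains.
r1c2 = 5: row 1 has {1,4,6,7}; col 2 has {1,2,3,6,7}; region has {1,4,6,7} → only 5 remains.
r2c3 = 6: row 2 has {1,2,3,4,5,7}; col 3 has {4,7}; region has {1,2,3,4,5} → only 6 remains.
r3c3 = 3: row 3 has {1,2,4,5,6}; col 3 has {4,6,7}; region has {6,7} → only 3 remains.
r3c4 = 7: row 3 has {1,2,3,4,5,6}; col 4 has {1,4,5,6}; region has {1,2,3,4,5,6} → only 7 remains.
r4c2 = 4: row 4 has {3,6,7}; col 2 has {1,2,3,5,6,7}; region has {3,6,7} → only 4 remains.

4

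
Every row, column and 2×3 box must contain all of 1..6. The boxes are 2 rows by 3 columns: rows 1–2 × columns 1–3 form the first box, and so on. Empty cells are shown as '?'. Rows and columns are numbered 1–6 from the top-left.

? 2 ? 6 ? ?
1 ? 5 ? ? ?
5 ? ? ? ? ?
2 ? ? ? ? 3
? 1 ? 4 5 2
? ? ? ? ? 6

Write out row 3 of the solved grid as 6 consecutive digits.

row 2, column 6 = 4: row 2 has {1,5}; col 6 has {2,3,6}; box has {6} → only 4 remains.
row 3, column 6 = 1: row 3 has {5}; col 6 has {2,3,4,6}; box has {3} → only 1 remains.
row 4, column 4 = 5: row 4 has {2,3}; col 4 has {4,6}; box has {1,3} → only 5 remains.
row 1, column 6 = 5: row 1 has {2,6}; col 6 has {1,2,3,4,6}; box has {4,6} → only 5 remains.
row 3, column 4 = 2: row 3 has {1,5}; col 4 has {4,5,6}; box has {1,3,5} → only 2 remains.
row 2, column 4 = 3: row 2 has {1,4,5}; col 4 has {2,4,5,6}; box has {4,5,6} → only 3 remains.
row 2, column 5 = 2: row 2 has {1,3,4,5}; col 5 has {5}; box has {3,4,5,6} → only 2 remains.
row 6, column 4 = 1: row 6 has {6}; col 4 has {2,3,4,5,6}; box has {2,4,5,6} → only 1 remains.
row 6, column 5 = 3: row 6 has {1,6}; col 5 has {2,5}; box has {1,2,4,5,6} → only 3 remains.
row 1, column 5 = 1: row 1 has {2,5,6}; col 5 has {2,3,5}; box has {2,3,4,5,6} → only 1 remains.
row 2, column 2 = 6: row 2 has {1,2,3,4,5}; col 2 has {1,2}; box has {1,2,5} → only 6 remains.
row 4, column 2 = 4: row 4 has {2,3,5}; col 2 has {1,2,6}; box has {2,5} → only 4 remains.
row 4, column 5 = 6: row 4 has {2,3,4,5}; col 5 has {1,2,3,5}; box has {1,2,3,5} → only 6 remains.
row 6, column 1 = 4: row 6 has {1,3,6}; col 1 has {1,2,5}; box has {1} → only 4 remains.
row 6, column 2 = 5: row 6 has {1,3,4,6}; col 2 has {1,2,4,6}; box has {1,4} → only 5 remains.
row 6, column 3 = 2: row 6 has {1,3,4,5,6}; col 3 has {5}; box has {1,4,5} → only 2 remains.
row 1, column 1 = 3: row 1 has {1,2,5,6}; col 1 has {1,2,4,5}; box has {1,2,5,6} → only 3 remains.
row 1, column 3 = 4: row 1 has {1,2,3,5,6}; col 3 has {2,5}; box has {1,2,3,5,6} → only 4 remains.
row 3, column 2 = 3: row 3 has {1,2,5}; col 2 has {1,2,4,5,6}; box has {2,4,5} → only 3 remains.
row 3, column 3 = 6: row 3 has {1,2,3,5}; col 3 has {2,4,5}; box has {2,3,4,5} → only 6 remains.
row 3, column 5 = 4: row 3 has {1,2,3,5,6}; col 5 has {1,2,3,5,6}; box has {1,2,3,5,6} → only 4 remains.

536241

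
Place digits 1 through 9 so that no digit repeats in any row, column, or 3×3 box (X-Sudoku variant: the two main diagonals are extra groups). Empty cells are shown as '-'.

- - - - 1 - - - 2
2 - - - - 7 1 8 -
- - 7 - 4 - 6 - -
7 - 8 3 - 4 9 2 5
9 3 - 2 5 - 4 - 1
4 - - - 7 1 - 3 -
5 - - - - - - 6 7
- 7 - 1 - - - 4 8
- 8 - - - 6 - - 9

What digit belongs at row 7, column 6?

row 2, column 2 = 6: row 2 has {1,2,7,8}; col 2 has {3,7,8}; box has {2,7}; main diagonal has {1,3,4,5,7,9} → only 6 remains.
row 3, column 9 = 3: row 3 has {4,6,7}; col 9 has {1,2,5,7,8,9}; box has {1,2,6,8} → only 3 remains.
row 4, column 2 = 1: row 4 has {2,3,4,5,7,8,9}; col 2 has {3,6,7,8}; box has {3,4,7,8,9} → only 1 remains.
row 4, column 5 = 6: row 4 has {1,2,3,4,5,7,8,9}; col 5 has {1,4,5,7}; box has {1,2,3,4,5,7} → only 6 remains.
row 5, column 3 = 6: row 5 has {1,2,3,4,5,9}; col 3 has {7,8}; box has {1,3,4,7,8,9} → only 6 remains.
row 5, column 6 = 8: row 5 has {1,2,3,4,5,6,9}; col 6 has {1,4,6,7}; box has {1,2,3,4,5,6,7} → only 8 remains.
row 5, column 8 = 7: row 5 has {1,2,3,4,5,6,8,9}; col 8 has {2,3,4,6,8}; box has {1,2,3,4,5,9} → only 7 remains.
row 6, column 4 = 9: row 6 has {1,3,4,7}; col 4 has {1,2,3}; box has {1,2,3,4,5,6,7,8}; anti-diagonal has {2,4,5,6,7,8} → only 9 remains.
row 6, column 7 = 8: row 6 has {1,3,4,7,9}; col 7 has {1,4,6,9}; box has {1,2,3,4,5,7,9} → only 8 remains.
row 6, column 9 = 6: row 6 has {1,3,4,7,8,9}; col 9 has {1,2,3,5,7,8,9}; box has {1,2,3,4,5,7,8,9} → only 6 remains.
row 7, column 7 = 2: row 7 has {5,6,7}; col 7 has {1,4,6,8,9}; box has {4,6,7,8,9}; main diagonal has {1,3,4,5,6,7,9} → only 2 remains.
row 1, column 1 = 8: row 1 has {1,2}; col 1 has {2,4,5,7,9}; box has {2,6,7}; main diagonal has {1,2,3,4,5,6,7,9} → only 8 remains.
row 2, column 4 = 5: row 2 has {1,2,6,7,8}; col 4 has {1,2,3,9}; box has {1,4,7} → only 5 remains.
row 2, column 9 = 4: row 2 has {1,2,5,6,7,8}; col 9 has {1,2,3,5,6,7,8,9}; box has {1,2,3,6,8} → only 4 remains.
row 3, column 1 = 1: row 3 has {3,4,6,7}; col 1 has {2,4,5,7,8,9}; box has {2,6,7,8} → only 1 remains.
row 3, column 4 = 8: row 3 has {1,3,4,6,7}; col 4 has {1,2,3,5,9}; box has {1,4,5,7} → only 8 remains.
row 7, column 4 = 4: row 7 has {2,5,6,7}; col 4 has {1,2,3,5,8,9}; box has {1,6} → only 4 remains.
row 9, column 1 = 3: row 9 has {6,8,9}; col 1 has {1,2,4,5,7,8,9}; box has {5,7,8}; anti-diagonal has {2,4,5,6,7,8,9} → only 3 remains.
row 9, column 4 = 7: row 9 has {3,6,8,9}; col 4 has {1,2,3,4,5,8,9}; box has {1,4,6} → only 7 remains.
row 9, column 5 = 2: row 9 has {3,6,7,8,9}; col 5 has {1,4,5,6,7}; box has {1,4,6,7} → only 2 remains.
row 9, column 7 = 5: row 9 has {2,3,6,7,8,9}; col 7 has {1,2,4,6,8,9}; box has {2,4,6,7,8,9} → only 5 remains.
row 9, column 8 = 1: row 9 has {2,3,5,6,7,8,9}; col 8 has {2,3,4,6,7,8}; box has {2,4,5,6,7,8,9} → only 1 remains.
row 1, column 4 = 6: row 1 has {1,2,8}; col 4 has {1,2,3,4,5,7,8,9}; box has {1,4,5,7,8} → only 6 remains.
row 1, column 7 = 7: row 1 has {1,2,6,8}; col 7 has {1,2,4,5,6,8,9}; box has {1,2,3,4,6,8} → only 7 remains.
row 7, column 2 = 9: row 7 has {2,4,5,6,7}; col 2 has {1,3,6,7,8}; box has {3,5,7,8} → only 9 remains.
row 7, column 3 = 1: row 7 has {2,4,5,6,7,9}; col 3 has {6,7,8}; box has {3,5,7,8,9}; anti-diagonal has {2,3,4,5,6,7,8,9} → only 1 remains.
row 7, column 6 = 3: row 7 has {1,2,4,5,6,7,9}; col 6 has {1,4,6,7,8}; box has {1,2,4,6,7} → only 3 remains.

3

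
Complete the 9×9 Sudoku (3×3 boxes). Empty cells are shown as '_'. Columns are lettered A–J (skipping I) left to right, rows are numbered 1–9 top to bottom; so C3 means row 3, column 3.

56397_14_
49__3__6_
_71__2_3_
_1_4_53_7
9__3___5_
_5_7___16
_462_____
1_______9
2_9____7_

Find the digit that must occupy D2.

F1 = 8: row 1 has {1,3,4,5,6,7,9}; col 6 has {2,5}; box has {2,3,7,9} → only 8 remains.
J1 = 2: row 1 has {1,3,4,5,6,7,8,9}; col 9 has {6,7,9}; box has {1,3,4,6} → only 2 remains.
F2 = 1: row 2 has {3,4,6,9}; col 6 has {2,5,8}; box has {2,3,7,8,9} → only 1 remains.
A3 = 8: row 3 has {1,2,3,7}; col 1 has {1,2,4,5,9}; box has {1,3,4,5,6,7,9} → only 8 remains.
J3 = 5: row 3 has {1,2,3,7,8}; col 9 has {2,6,7,9}; box has {1,2,3,4,6} → only 5 remains.
A4 = 6: row 4 has {1,3,4,5,7}; col 1 has {1,2,4,5,8,9}; box has {1,5,9} → only 6 remains.
F5 = 6: row 5 has {3,5,9}; col 6 has {1,2,5,8}; box has {3,4,5,7} → only 6 remains.
A6 = 3: row 6 has {1,5,6,7}; col 1 has {1,2,4,5,6,8,9}; box has {1,5,6,9} → only 3 remains.
F6 = 9: row 6 has {1,3,5,6,7}; col 6 has {1,2,5,6,8}; box has {3,4,5,6,7} → only 9 remains.
A7 = 7: row 7 has {2,4,6}; col 1 has {1,2,3,4,5,6,8,9}; box has {1,2,4,6,9} → only 7 remains.
F7 = 3: row 7 has {2,4,6,7}; col 6 has {1,2,5,6,8,9}; box has {2} → only 3 remains.
H7 = 8: row 7 has {2,3,4,6,7}; col 8 has {1,3,4,5,6,7}; box has {7,9} → only 8 remains.
J7 = 1: row 7 has {2,3,4,6,7,8}; col 9 has {2,5,6,7,9}; box has {7,8,9} → only 1 remains.
H8 = 2: row 8 has {1,9}; col 8 has {1,3,4,5,6,7,8}; box has {1,7,8,9} → only 2 remains.
F9 = 4: row 9 has {2,7,9}; col 6 has {1,2,3,5,6,8,9}; box has {2,3} → only 4 remains.
J9 = 3: row 9 has {2,4,7,9}; col 9 has {1,2,5,6,7,9}; box has {1,2,7,8,9} → only 3 remains.
C2 = 2: row 2 has {1,3,4,6,9}; col 3 has {1,3,6,9}; box has {1,3,4,5,6,7,8,9} → only 2 remains.
D2 = 5: row 2 has {1,2,3,4,6,9}; col 4 has {2,3,4,7,9}; box has {1,2,3,7,8,9} → only 5 remains.

5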